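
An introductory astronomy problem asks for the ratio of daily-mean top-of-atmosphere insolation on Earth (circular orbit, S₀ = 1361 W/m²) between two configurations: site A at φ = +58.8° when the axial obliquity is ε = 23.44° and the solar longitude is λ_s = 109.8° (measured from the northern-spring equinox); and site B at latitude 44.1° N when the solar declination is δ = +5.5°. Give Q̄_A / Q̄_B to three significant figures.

— Configuration A (φ=+58.8°):
Solar declination: sin δ = sin ε · sin λ_s = sin 23.44° × sin 109.8° = 0.37427, so δ = +21.979°.
cos H₀ = −tan(+58.8°) tan(+21.979°) = -0.6664, H₀ = 2.3002 rad.
Bracket: H₀ sin φ sin δ + cos φ cos δ sin H₀ = 2.3002×0.85536×0.37427 + 0.51803×0.92732×0.74557 = 0.736376 + 0.358157 = 1.094533.
Q̄ = (S₀/π) × [bracket] = (1361/π) × 1.094533 = 474.17 W/m².
— Configuration B (φ=+44.1°):
cos H₀ = −tan(+44.1°) tan(+5.500°) = -0.0933, H₀ = 1.6642 rad.
Bracket: H₀ sin φ sin δ + cos φ cos δ sin H₀ = 1.6642×0.69591×0.09585 + 0.71813×0.99540×0.99564 = 0.111007 + 0.711710 = 0.822717.
Q̄ = (S₀/π) × [bracket] = (1361/π) × 0.822717 = 356.42 W/m².
Ratio Q̄_A / Q̄_B = 474.17 / 356.42 = 1.330.

Q̄_A / Q̄_B ≈ 1.33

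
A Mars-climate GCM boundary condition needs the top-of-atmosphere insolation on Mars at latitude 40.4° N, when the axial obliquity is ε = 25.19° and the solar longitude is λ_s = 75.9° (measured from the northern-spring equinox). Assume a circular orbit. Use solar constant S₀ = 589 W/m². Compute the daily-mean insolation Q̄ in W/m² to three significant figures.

Solar declination: sin δ = sin ε · sin λ_s = sin 25.19° × sin 75.9° = 0.41280, so δ = +24.381°.
cos H₀ = −tan(+40.4°) tan(+24.381°) = -0.3857, H₀ = 1.9668 rad.
Bracket: H₀ sin φ sin δ + cos φ cos δ sin H₀ = 1.9668×0.64812×0.41280 + 0.76154×0.91082×0.92262 = 0.526205 + 0.639953 = 1.166158.
Q̄ = (S₀/π) × [bracket] = (589/π) × 1.166158 = 218.6 W/m².

Q̄ ≈ 219 W/m²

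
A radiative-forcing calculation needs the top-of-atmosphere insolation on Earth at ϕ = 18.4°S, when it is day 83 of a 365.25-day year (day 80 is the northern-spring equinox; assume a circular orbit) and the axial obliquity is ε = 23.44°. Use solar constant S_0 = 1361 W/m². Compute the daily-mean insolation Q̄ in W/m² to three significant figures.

Solar longitude: L_s = 360° × (83 − 80)/365.25 = 2.957°.
sin δ = sin 23.44° × sin 2.957° = 0.02052, so δ = +1.176°.
cos h₀ = −tan(-18.4°) tan(+1.176°) = 0.0068, h₀ = 1.5640 rad.
Bracket: h₀ sin ϕ sin δ + cos ϕ cos δ sin h₀ = 1.5640×-0.31565×0.02052 + 0.94888×0.99979×0.99998 = -0.010130 + 0.948662 = 0.938532.
Q̄ = (S_0/π) × [bracket] = (1361/π) × 0.938532 = 406.6 W/m².

Q̄ ≈ 407 W/m²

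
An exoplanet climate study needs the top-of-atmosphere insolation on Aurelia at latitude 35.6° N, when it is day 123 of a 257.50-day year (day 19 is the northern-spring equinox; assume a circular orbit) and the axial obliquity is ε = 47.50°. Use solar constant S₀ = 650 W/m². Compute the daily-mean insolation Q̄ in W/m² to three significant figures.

Q̄ ≈ 240 W/m²

Solar longitude: λ_s = 360° × (123 − 19)/257.50 = 145.398°.
sin δ = sin 47.50° × sin 145.398° = 0.41868, so δ = +24.751°.
cos H₀ = −tan(+35.6°) tan(+24.751°) = -0.3301, H₀ = 1.9072 rad.
Bracket: H₀ sin φ sin δ + cos φ cos δ sin H₀ = 1.9072×0.58212×0.41868 + 0.81310×0.90813×0.94396 = 0.464827 + 0.697021 = 1.161848.
Q̄ = (S₀/π) × [bracket] = (650/π) × 1.161848 = 240.4 W/m².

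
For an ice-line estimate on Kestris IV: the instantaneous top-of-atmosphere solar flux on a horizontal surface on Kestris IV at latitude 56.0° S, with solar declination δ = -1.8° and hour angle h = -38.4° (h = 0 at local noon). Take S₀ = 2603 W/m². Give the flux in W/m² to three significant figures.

cos θ_z = sin φ sin δ + cos φ cos δ cos h = 0.026041 + 0.438020 = 0.464061.
Flux = S₀ · cos θ_z = 2603 × 0.464061 = 1208 W/m².

1.21e+03 W/m²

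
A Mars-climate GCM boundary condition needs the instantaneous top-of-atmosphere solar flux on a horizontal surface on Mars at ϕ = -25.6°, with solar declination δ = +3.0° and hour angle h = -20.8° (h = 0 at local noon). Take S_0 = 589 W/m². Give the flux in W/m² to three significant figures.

cos θ_z = sin ϕ sin δ + cos ϕ cos δ cos h = -0.022614 + 0.841901 = 0.819287.
Flux = S_0 · cos θ_z = 589 × 0.819287 = 482.6 W/m².

483 W/m²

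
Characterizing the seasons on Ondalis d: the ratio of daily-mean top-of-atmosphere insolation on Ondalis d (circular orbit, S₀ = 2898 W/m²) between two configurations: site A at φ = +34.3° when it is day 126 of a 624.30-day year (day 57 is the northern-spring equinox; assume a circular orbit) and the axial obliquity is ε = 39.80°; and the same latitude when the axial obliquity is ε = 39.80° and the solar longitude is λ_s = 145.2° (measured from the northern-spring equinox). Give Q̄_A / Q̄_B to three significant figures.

— Configuration A (φ=+34.3°):
Solar longitude: λ_s = 360° × (126 − 57)/624.30 = 39.789°.
sin δ = sin 39.80° × sin 39.789° = 0.40964, so δ = +24.182°.
cos H₀ = −tan(+34.3°) tan(+24.182°) = -0.3063, H₀ = 1.8821 rad.
Bracket: H₀ sin φ sin δ + cos φ cos δ sin H₀ = 1.8821×0.56353×0.40964 + 0.82610×0.91225×0.95193 = 0.434472 + 0.717384 = 1.151856.
Q̄ = (S₀/π) × [bracket] = (2898/π) × 1.151856 = 1062.5 W/m².
— Configuration B (φ=+34.3°):
Solar declination: sin δ = sin ε · sin λ_s = sin 39.80° × sin 145.2° = 0.36532, so δ = +21.427°.
cos H₀ = −tan(+34.3°) tan(+21.427°) = -0.2677, H₀ = 1.8418 rad.
Bracket: H₀ sin φ sin δ + cos φ cos δ sin H₀ = 1.8418×0.56353×0.36532 + 0.82610×0.93088×0.96350 = 0.379169 + 0.740931 = 1.120100.
Q̄ = (S₀/π) × [bracket] = (2898/π) × 1.120100 = 1033.2 W/m².
Ratio Q̄_A / Q̄_B = 1062.5 / 1033.2 = 1.028.

Q̄_A / Q̄_B ≈ 1.03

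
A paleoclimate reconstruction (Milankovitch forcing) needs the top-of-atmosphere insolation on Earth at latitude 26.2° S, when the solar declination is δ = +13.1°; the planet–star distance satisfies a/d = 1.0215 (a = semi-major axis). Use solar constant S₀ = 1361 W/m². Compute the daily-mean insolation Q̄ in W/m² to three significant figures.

cos H₀ = −tan(-26.2°) tan(+13.100°) = 0.1145, H₀ = 1.4560 rad.
Bracket: H₀ sin φ sin δ + cos φ cos δ sin H₀ = 1.4560×-0.44151×0.22665 + 0.89726×0.97398×0.99342 = -0.145699 + 0.868163 = 0.722464.
Inverse-square distance factor (a/d)² = 1.0215² = 1.043462.
Q̄ = (S₀/π) × 1.043462 × [bracket] = (1361/π) × 1.043462 × 0.722464 = 326.6 W/m².

Q̄ ≈ 327 W/m²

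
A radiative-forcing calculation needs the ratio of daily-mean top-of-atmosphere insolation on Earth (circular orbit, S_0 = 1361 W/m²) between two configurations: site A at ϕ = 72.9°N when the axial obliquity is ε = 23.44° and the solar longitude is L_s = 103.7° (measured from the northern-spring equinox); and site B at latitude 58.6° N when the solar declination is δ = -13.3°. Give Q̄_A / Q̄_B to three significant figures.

Q̄_A / Q̄_B ≈ 4.89

— Configuration A (ϕ=+72.9°):
Solar declination: sin δ = sin ε · sin L_s = sin 23.44° × sin 103.7° = 0.38647, so δ = +22.735°.
cos h₀ = −tan(+72.9°) tan(+22.735°) = -1.3621 ≤ −1 ⇒ polar day, h₀ = π.
Bracket: h₀ sin ϕ sin δ + cos ϕ cos δ sin h₀ = 3.1416×0.95579×0.38647 + 0.29404×0.92230×0.00000 = 1.160457 + 0.000000 = 1.160457.
Q̄ = (S_0/π) × [bracket] = (1361/π) × 1.160457 = 502.73 W/m².
— Configuration B (ϕ=+58.6°):
cos h₀ = −tan(+58.6°) tan(-13.300°) = 0.3873, h₀ = 1.1731 rad.
Bracket: h₀ sin ϕ sin δ + cos ϕ cos δ sin h₀ = 1.1731×0.85355×-0.23005 + 0.52101×0.97318×0.92197 = -0.230349 + 0.467472 = 0.237123.
Q̄ = (S_0/π) × [bracket] = (1361/π) × 0.237123 = 102.73 W/m².
Ratio Q̄_A / Q̄_B = 502.73 / 102.73 = 4.894.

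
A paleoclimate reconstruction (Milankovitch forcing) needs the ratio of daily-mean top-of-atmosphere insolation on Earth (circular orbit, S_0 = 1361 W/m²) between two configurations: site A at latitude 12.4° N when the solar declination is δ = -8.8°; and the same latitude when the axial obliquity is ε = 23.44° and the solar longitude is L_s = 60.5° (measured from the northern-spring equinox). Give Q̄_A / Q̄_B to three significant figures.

— Configuration A (ϕ=+12.4°):
cos h₀ = −tan(+12.4°) tan(-8.800°) = 0.0340, h₀ = 1.5368 rad.
Bracket: h₀ sin ϕ sin δ + cos ϕ cos δ sin h₀ = 1.5368×0.21474×-0.15299 + 0.97667×0.98823×0.99942 = -0.050489 + 0.964615 = 0.914126.
Q̄ = (S_0/π) × [bracket] = (1361/π) × 0.914126 = 396.02 W/m².
— Configuration B (ϕ=+12.4°):
Solar declination: sin δ = sin ε · sin L_s = sin 23.44° × sin 60.5° = 0.34622, so δ = +20.256°.
cos h₀ = −tan(+12.4°) tan(+20.256°) = -0.0811, h₀ = 1.6520 rad.
Bracket: h₀ sin ϕ sin δ + cos ϕ cos δ sin h₀ = 1.6520×0.21474×0.34622 + 0.97667×0.93815×0.99670 = 0.122822 + 0.913239 = 1.036061.
Q̄ = (S_0/π) × [bracket] = (1361/π) × 1.036061 = 448.84 W/m².
Ratio Q̄_A / Q̄_B = 396.02 / 448.84 = 0.8823.

Q̄_A / Q̄_B ≈ 0.882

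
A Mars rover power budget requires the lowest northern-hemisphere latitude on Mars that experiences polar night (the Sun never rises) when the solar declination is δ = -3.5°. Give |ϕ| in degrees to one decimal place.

|ϕ| = 86.5°

Polar night requires cos h₀ = −tan ϕ tan δ ≥ 1, i.e. tan ϕ tan δ ≤ −1.
The boundary is |tan ϕ| · |tan δ| = 1, so |ϕ| = 90° − |δ| = 90° − 3.5° = 86.5° in the northern hemisphere.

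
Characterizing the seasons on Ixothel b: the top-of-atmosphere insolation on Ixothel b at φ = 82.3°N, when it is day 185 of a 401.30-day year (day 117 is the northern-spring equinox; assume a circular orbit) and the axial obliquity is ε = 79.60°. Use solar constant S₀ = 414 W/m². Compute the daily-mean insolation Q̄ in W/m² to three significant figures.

Q̄ ≈ 353 W/m²

Solar longitude: λ_s = 360° × (185 − 117)/401.30 = 61.002°.
sin δ = sin 79.60° × sin 61.002° = 0.86027, so δ = +59.346°.
cos H₀ = −tan(+82.3°) tan(+59.346°) = -12.4796 ≤ −1 ⇒ polar day, H₀ = π.
Bracket: H₀ sin φ sin δ + cos φ cos δ sin H₀ = 3.1416×0.99098×0.86027 + 0.13399×0.50985×0.00000 = 2.678247 + 0.000000 = 2.678247.
Q̄ = (S₀/π) × [bracket] = (414/π) × 2.678247 = 352.9 W/m².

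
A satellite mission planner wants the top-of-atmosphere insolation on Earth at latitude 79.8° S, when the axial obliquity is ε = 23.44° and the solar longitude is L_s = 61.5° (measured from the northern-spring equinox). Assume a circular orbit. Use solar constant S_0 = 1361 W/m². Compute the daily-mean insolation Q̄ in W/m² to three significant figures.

Q̄ ≈ 0.00 W/m²

Solar declination: sin δ = sin ε · sin L_s = sin 23.44° × sin 61.5° = 0.34958, so δ = +20.462°.
cos h₀ = −tan(-79.8°) tan(+20.462°) = 2.0737 ≥ 1 ⇒ polar night, h₀ = 0 and Q̄ = 0.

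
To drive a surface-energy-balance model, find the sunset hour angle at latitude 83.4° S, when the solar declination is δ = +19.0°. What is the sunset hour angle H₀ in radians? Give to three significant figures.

cos H₀ = −tan φ · tan δ = 2.9759 ≥ 1, so the Sun never rises (polar night) and H₀ = 0.

H₀ = 0.00 rad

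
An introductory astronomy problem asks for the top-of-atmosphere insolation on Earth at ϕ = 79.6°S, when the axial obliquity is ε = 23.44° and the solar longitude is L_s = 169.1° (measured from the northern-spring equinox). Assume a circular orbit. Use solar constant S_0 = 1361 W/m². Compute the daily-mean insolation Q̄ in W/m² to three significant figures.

Solar declination: sin δ = sin ε · sin L_s = sin 23.44° × sin 169.1° = 0.07522, so δ = +4.314°.
cos h₀ = −tan(-79.6°) tan(+4.314°) = 0.4110, h₀ = 1.1472 rad.
Bracket: h₀ sin ϕ sin δ + cos ϕ cos δ sin h₀ = 1.1472×-0.98357×0.07522 + 0.18052×0.99717×0.91163 = -0.084875 + 0.164102 = 0.079227.
Q̄ = (S_0/π) × [bracket] = (1361/π) × 0.079227 = 34.32 W/m².

Q̄ ≈ 34.3 W/m²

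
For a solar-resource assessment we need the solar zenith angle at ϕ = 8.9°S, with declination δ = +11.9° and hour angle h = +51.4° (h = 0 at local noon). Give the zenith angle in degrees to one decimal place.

θ_z = 55.2°

cos θ_z = sin ϕ sin δ + cos ϕ cos δ cos h = -0.031902 + 0.603122 = 0.571220.
θ_z = arccos(0.571220) = 55.2°.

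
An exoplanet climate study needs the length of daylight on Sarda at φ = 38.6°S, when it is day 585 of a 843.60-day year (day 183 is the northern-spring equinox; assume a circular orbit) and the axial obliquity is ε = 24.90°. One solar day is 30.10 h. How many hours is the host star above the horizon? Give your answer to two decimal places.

Solar longitude: λ_s = 360° × (585 − 183)/843.60 = 171.550°.
sin δ = sin 24.90° × sin 171.550° = 0.06187, so δ = +3.547°.
cos H₀ = −tan φ · tan δ = −tan(-38.6°) × tan(+3.547°) = 0.0495, so H₀ = 1.5213 rad = 87.16°.
Daylight = 2H₀/(2π) × 30.10 h = (1.5213/π) × 30.10 = 14.58 h.

14.58 h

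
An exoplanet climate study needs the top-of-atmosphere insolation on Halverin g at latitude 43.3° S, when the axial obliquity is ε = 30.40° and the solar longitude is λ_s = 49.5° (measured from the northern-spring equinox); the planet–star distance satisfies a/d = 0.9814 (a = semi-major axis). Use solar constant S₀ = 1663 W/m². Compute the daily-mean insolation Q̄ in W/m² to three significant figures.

Solar declination: sin δ = sin ε · sin λ_s = sin 30.40° × sin 49.5° = 0.38479, so δ = +22.631°.
cos H₀ = −tan(-43.3°) tan(+22.631°) = 0.3929, H₀ = 1.1671 rad.
Bracket: H₀ sin φ sin δ + cos φ cos δ sin H₀ = 1.1671×-0.68582×0.38479 + 0.72777×0.92300×0.91960 = -0.307994 + 0.617724 = 0.309730.
Inverse-square distance factor (a/d)² = 0.9814² = 0.963146.
Q̄ = (S₀/π) × 0.963146 × [bracket] = (1663/π) × 0.963146 × 0.309730 = 157.9 W/m².

Q̄ ≈ 158 W/m²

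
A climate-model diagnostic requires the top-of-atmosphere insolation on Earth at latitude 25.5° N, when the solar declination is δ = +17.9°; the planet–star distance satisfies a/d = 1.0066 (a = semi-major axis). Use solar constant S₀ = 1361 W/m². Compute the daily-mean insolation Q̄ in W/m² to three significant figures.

cos H₀ = −tan(+25.5°) tan(+17.900°) = -0.1541, H₀ = 1.7255 rad.
Bracket: H₀ sin φ sin δ + cos φ cos δ sin H₀ = 1.7255×0.43051×0.30736 + 0.90259×0.95159×0.98806 = 0.228321 + 0.848640 = 1.076961.
Inverse-square distance factor (a/d)² = 1.0066² = 1.013244.
Q̄ = (S₀/π) × 1.013244 × [bracket] = (1361/π) × 1.013244 × 1.076961 = 472.7 W/m².

Q̄ ≈ 473 W/m²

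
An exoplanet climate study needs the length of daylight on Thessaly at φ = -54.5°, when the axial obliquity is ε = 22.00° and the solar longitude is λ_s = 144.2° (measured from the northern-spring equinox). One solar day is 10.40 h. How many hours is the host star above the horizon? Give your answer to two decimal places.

4.14 h

Solar declination: sin δ = sin ε · sin λ_s = sin 22.00° × sin 144.2° = 0.21913, so δ = +12.658°.
cos H₀ = −tan φ · tan δ = −tan(-54.5°) × tan(+12.658°) = 0.3149, so H₀ = 1.2505 rad = 71.65°.
Daylight = 2H₀/(2π) × 10.40 h = (1.2505/π) × 10.40 = 4.14 h.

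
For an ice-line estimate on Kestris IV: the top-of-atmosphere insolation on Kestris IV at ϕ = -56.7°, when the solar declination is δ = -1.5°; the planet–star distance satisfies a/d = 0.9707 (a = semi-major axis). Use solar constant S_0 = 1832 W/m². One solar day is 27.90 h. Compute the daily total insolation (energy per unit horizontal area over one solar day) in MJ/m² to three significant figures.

32.2 MJ/m²

cos h₀ = −tan(-56.7°) tan(-1.500°) = -0.0399, h₀ = 1.6107 rad.
Bracket: h₀ sin ϕ sin δ + cos ϕ cos δ sin h₀ = 1.6107×-0.83581×-0.02618 + 0.54902×0.99966×0.99921 = 0.035245 + 0.548400 = 0.583645.
Inverse-square distance factor (a/d)² = 0.9707² = 0.942258.
Q̄ = (S_0/π) × 0.942258 × [bracket] = (1832/π) × 0.942258 × 0.583645 = 320.70 W/m².
Daily total = Q̄ × 27.90 h × 3600 s/h = 320.70 × 27.90 × 3600 / 10⁶ = 32.21 MJ/m².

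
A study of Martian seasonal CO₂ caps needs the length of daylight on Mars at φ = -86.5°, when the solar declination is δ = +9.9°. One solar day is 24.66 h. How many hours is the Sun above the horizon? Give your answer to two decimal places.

0.00 h

cos H₀ = −tan φ · tan δ = 2.8535 ≥ 1, so the Sun never rises (polar night) and H₀ = 0.
Daylight = 2H₀/(2π) × 24.66 h = (0.0000/π) × 24.66 = 0.00 h.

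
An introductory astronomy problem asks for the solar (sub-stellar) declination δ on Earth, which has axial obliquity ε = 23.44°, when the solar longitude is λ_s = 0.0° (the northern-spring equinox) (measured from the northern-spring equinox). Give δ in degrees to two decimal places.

δ = +0.00°

sin δ = sin ε · sin λ_s = sin 23.44° × sin 0.0° = 0.000000.
δ = arcsin(0.000000) = +0.00°.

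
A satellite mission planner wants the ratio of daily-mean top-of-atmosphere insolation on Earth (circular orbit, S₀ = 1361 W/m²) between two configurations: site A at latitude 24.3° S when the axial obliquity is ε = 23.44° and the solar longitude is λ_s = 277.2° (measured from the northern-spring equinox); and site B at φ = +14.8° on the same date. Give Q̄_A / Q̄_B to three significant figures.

Q̄_A / Q̄_B ≈ 1.51

— Configuration A (φ=-24.3°):
Solar declination: sin δ = sin ε · sin λ_s = sin 23.44° × sin 277.2° = -0.39465, so δ = -23.244°.
cos H₀ = −tan(-24.3°) tan(-23.244°) = -0.1939, H₀ = 1.7660 rad.
Bracket: H₀ sin φ sin δ + cos φ cos δ sin H₀ = 1.7660×-0.41151×-0.39465 + 0.91140×0.91883×0.98101 = 0.286803 + 0.821519 = 1.108322.
Q̄ = (S₀/π) × [bracket] = (1361/π) × 1.108322 = 480.15 W/m².
— Configuration B (φ=+14.8°):
cos H₀ = −tan(+14.8°) tan(-23.244°) = 0.1135, H₀ = 1.4571 rad.
Bracket: H₀ sin φ sin δ + cos φ cos δ sin H₀ = 1.4571×0.25545×-0.39465 + 0.96682×0.91883×0.99354 = -0.146895 + 0.882605 = 0.735710.
Q̄ = (S₀/π) × [bracket] = (1361/π) × 0.735710 = 318.72 W/m².
Ratio Q̄_A / Q̄_B = 480.15 / 318.72 = 1.506.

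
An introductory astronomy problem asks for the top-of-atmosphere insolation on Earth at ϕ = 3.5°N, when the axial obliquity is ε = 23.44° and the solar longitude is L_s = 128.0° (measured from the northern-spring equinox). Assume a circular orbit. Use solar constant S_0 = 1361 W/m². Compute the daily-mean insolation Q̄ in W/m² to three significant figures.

Q̄ ≈ 424 W/m²

Solar declination: sin δ = sin ε · sin L_s = sin 23.44° × sin 128.0° = 0.31346, so δ = +18.268°.
cos h₀ = −tan(+3.5°) tan(+18.268°) = -0.0202, h₀ = 1.5910 rad.
Bracket: h₀ sin ϕ sin δ + cos ϕ cos δ sin h₀ = 1.5910×0.06105×0.31346 + 0.99813×0.94960×0.99980 = 0.030447 + 0.947635 = 0.978082.
Q̄ = (S_0/π) × [bracket] = (1361/π) × 0.978082 = 423.7 W/m².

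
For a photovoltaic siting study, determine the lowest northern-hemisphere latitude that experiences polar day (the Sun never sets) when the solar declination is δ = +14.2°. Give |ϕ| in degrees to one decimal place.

|ϕ| = 75.8°

Polar day requires cos h₀ = −tan ϕ tan δ ≤ −1, i.e. tan ϕ tan δ ≥ 1.
The boundary is |tan ϕ| · |tan δ| = 1, so |ϕ| = 90° − |δ| = 90° − 14.2° = 75.8° in the northern hemisphere.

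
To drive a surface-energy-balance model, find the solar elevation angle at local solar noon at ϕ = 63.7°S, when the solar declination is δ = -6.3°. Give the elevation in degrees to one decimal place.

At local noon the hour angle is zero, so the zenith angle equals |ϕ − δ| = |-63.7° − (-6.300°)| = 57.400°.
Elevation = 90° − 57.400° = 32.6°.

32.6°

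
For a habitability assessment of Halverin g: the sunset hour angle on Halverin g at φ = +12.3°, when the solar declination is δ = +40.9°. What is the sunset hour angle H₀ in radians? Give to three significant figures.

H₀ = 1.76 rad

cos H₀ = −tan φ · tan δ = −tan(+12.3°) × tan(+40.900°) = -0.1889, so H₀ = 1.7608 rad = 100.89°.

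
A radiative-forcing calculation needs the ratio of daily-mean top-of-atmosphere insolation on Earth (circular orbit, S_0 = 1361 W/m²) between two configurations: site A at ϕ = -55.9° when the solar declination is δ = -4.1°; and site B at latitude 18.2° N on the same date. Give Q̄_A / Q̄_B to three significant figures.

Q̄_A / Q̄_B ≈ 0.718

— Configuration A (ϕ=-55.9°):
cos h₀ = −tan(-55.9°) tan(-4.100°) = -0.1059, h₀ = 1.6769 rad.
Bracket: h₀ sin ϕ sin δ + cos ϕ cos δ sin h₀ = 1.6769×-0.82806×-0.07150 + 0.56064×0.99744×0.99438 = 0.099283 + 0.556062 = 0.655345.
Q̄ = (S_0/π) × [bracket] = (1361/π) × 0.655345 = 283.91 W/m².
— Configuration B (ϕ=+18.2°):
cos h₀ = −tan(+18.2°) tan(-4.100°) = 0.0236, h₀ = 1.5472 rad.
Bracket: h₀ sin ϕ sin δ + cos ϕ cos δ sin h₀ = 1.5472×0.31233×-0.07150 + 0.94997×0.99744×0.99972 = -0.034551 + 0.947273 = 0.912722.
Q̄ = (S_0/π) × [bracket] = (1361/π) × 0.912722 = 395.41 W/m².
Ratio Q̄_A / Q̄_B = 283.91 / 395.41 = 0.7180.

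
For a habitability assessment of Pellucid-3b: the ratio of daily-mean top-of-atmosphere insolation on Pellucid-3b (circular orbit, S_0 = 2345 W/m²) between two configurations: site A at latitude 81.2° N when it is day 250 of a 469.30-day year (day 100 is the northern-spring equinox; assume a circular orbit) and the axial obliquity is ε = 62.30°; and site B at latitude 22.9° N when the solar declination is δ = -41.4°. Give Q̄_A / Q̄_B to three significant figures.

— Configuration A (ϕ=+81.2°):
Solar longitude: L_s = 360° × (250 − 100)/469.30 = 115.065°.
sin δ = sin 62.30° × sin 115.065° = 0.80201, so δ = +53.323°.
cos h₀ = −tan(+81.2°) tan(+53.323°) = -8.6735 ≤ −1 ⇒ polar day, h₀ = π.
Bracket: h₀ sin ϕ sin δ + cos ϕ cos δ sin h₀ = 3.1416×0.98823×0.80201 + 0.15299×0.59730×0.00000 = 2.489939 + 0.000000 = 2.489939.
Q̄ = (S_0/π) × [bracket] = (2345/π) × 2.489939 = 1858.6 W/m².
— Configuration B (ϕ=+22.9°):
cos h₀ = −tan(+22.9°) tan(-41.400°) = 0.3724, h₀ = 1.1892 rad.
Bracket: h₀ sin ϕ sin δ + cos ϕ cos δ sin h₀ = 1.1892×0.38912×-0.66131 + 0.92119×0.75011×0.92807 = -0.306016 + 0.641291 = 0.335275.
Q̄ = (S_0/π) × [bracket] = (2345/π) × 0.335275 = 250.26 W/m².
Ratio Q̄_A / Q̄_B = 1858.6 / 250.26 = 7.427.

Q̄_A / Q̄_B ≈ 7.43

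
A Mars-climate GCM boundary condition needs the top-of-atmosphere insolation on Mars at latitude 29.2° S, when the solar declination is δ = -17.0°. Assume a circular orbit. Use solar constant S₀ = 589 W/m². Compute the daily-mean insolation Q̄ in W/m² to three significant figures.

cos H₀ = −tan(-29.2°) tan(-17.000°) = -0.1709, H₀ = 1.7425 rad.
Bracket: H₀ sin φ sin δ + cos φ cos δ sin H₀ = 1.7425×-0.48786×-0.29237 + 0.87292×0.95630×0.98529 = 0.248543 + 0.822494 = 1.071037.
Q̄ = (S₀/π) × [bracket] = (589/π) × 1.071037 = 200.8 W/m².

Q̄ ≈ 201 W/m²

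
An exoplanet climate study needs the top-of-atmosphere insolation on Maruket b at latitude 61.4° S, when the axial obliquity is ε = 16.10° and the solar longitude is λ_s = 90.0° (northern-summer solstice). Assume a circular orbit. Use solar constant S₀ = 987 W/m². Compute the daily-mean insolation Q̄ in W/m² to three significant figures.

Solar declination: sin δ = sin ε · sin λ_s = sin 16.10° × sin 90.0° = 0.27731, so δ = +16.100°.
cos H₀ = −tan(-61.4°) tan(+16.100°) = 0.5294, H₀ = 1.0129 rad.
Bracket: H₀ sin φ sin δ + cos φ cos δ sin H₀ = 1.0129×-0.87798×0.27731 + 0.47869×0.96078×0.84838 = -0.246613 + 0.390183 = 0.143570.
Q̄ = (S₀/π) × [bracket] = (987/π) × 0.143570 = 45.11 W/m².

Q̄ ≈ 45.1 W/m²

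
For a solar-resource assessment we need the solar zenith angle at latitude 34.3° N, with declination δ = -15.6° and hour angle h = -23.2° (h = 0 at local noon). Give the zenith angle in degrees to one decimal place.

θ_z = 54.6°

cos θ_z = sin φ sin δ + cos φ cos δ cos h = -0.151543 + 0.731326 = 0.579783.
θ_z = arccos(0.579783) = 54.6°.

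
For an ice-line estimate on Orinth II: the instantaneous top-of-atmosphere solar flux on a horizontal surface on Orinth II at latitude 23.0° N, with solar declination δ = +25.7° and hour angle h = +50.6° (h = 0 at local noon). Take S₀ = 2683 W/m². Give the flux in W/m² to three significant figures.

1.87e+03 W/m²

cos θ_z = sin φ sin δ + cos φ cos δ cos h = 0.169444 + 0.526475 = 0.695919.
Flux = S₀ · cos θ_z = 2683 × 0.695919 = 1867 W/m².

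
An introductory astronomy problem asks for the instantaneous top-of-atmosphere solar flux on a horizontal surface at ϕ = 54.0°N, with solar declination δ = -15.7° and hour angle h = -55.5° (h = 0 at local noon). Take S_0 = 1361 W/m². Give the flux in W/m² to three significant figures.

cos θ_z = sin ϕ sin δ + cos ϕ cos δ cos h = -0.218920 + 0.320504 = 0.101584.
Flux = S_0 · cos θ_z = 1361 × 0.101584 = 138.3 W/m².

138 W/m²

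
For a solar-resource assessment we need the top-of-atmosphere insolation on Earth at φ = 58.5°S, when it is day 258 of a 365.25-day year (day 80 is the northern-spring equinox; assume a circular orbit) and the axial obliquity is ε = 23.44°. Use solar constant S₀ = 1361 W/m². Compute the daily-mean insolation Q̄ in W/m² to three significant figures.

Solar longitude: λ_s = 360° × (258 − 80)/365.25 = 175.441°.
sin δ = sin 23.44° × sin 175.441° = 0.03162, so δ = +1.812°.
cos H₀ = −tan(-58.5°) tan(+1.812°) = 0.0516, H₀ = 1.5192 rad.
Bracket: H₀ sin φ sin δ + cos φ cos δ sin H₀ = 1.5192×-0.85264×0.03162 + 0.52250×0.99950×0.99867 = -0.040958 + 0.521544 = 0.480586.
Q̄ = (S₀/π) × [bracket] = (1361/π) × 0.480586 = 208.2 W/m².

Q̄ ≈ 208 W/m²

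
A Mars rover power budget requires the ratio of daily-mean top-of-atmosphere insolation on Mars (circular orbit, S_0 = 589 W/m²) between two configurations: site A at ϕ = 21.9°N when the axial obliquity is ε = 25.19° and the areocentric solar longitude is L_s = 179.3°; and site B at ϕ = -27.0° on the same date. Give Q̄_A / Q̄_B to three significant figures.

Q̄_A / Q̄_B ≈ 1.05

— Configuration A (ϕ=+21.9°):
sin δ = sin 25.19° × sin 179.3° = 0.00520, so δ = +0.298°.
cos h₀ = −tan(+21.9°) tan(+0.298°) = -0.0021, h₀ = 1.5729 rad.
Bracket: h₀ sin ϕ sin δ + cos ϕ cos δ sin h₀ = 1.5729×0.37299×0.00520 + 0.92784×0.99999×1.00000 = 0.003051 + 0.927831 = 0.930882.
Q̄ = (S_0/π) × [bracket] = (589/π) × 0.930882 = 174.53 W/m².
— Configuration B (ϕ=-27.0°):
cos h₀ = −tan(-27.0°) tan(+0.298°) = 0.0026, h₀ = 1.5681 rad.
Bracket: h₀ sin ϕ sin δ + cos ϕ cos δ sin h₀ = 1.5681×-0.45399×0.00520 + 0.89101×0.99999×1.00000 = -0.003702 + 0.891001 = 0.887299.
Q̄ = (S_0/π) × [bracket] = (589/π) × 0.887299 = 166.35 W/m².
Ratio Q̄_A / Q̄_B = 174.53 / 166.35 = 1.049.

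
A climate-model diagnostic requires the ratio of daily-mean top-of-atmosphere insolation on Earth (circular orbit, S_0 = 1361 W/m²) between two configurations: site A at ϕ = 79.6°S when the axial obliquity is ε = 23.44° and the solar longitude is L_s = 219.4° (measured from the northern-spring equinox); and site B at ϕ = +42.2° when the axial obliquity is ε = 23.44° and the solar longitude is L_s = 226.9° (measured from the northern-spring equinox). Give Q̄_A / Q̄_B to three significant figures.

— Configuration A (ϕ=-79.6°):
Solar declination: sin δ = sin ε · sin L_s = sin 23.44° × sin 219.4° = -0.25249, so δ = -14.625°.
cos h₀ = −tan(-79.6°) tan(-14.625°) = -1.4218 ≤ −1 ⇒ polar day, h₀ = π.
Bracket: h₀ sin ϕ sin δ + cos ϕ cos δ sin h₀ = 3.1416×-0.98357×-0.25249 + 0.18052×0.96760×0.00000 = 0.780190 + 0.000000 = 0.780190.
Q̄ = (S_0/π) × [bracket] = (1361/π) × 0.780190 = 337.99 W/m².
— Configuration B (ϕ=+42.2°):
Solar declination: sin δ = sin ε · sin L_s = sin 23.44° × sin 226.9° = -0.29045, so δ = -16.885°.
cos h₀ = −tan(+42.2°) tan(-16.885°) = 0.2752, h₀ = 1.2920 rad.
Bracket: h₀ sin ϕ sin δ + cos ϕ cos δ sin h₀ = 1.2920×0.67172×-0.29045 + 0.74080×0.95689×0.96138 = -0.252071 + 0.681488 = 0.429417.
Q̄ = (S_0/π) × [bracket] = (1361/π) × 0.429417 = 186.03 W/m².
Ratio Q̄_A / Q̄_B = 337.99 / 186.03 = 1.817.

Q̄_A / Q̄_B ≈ 1.82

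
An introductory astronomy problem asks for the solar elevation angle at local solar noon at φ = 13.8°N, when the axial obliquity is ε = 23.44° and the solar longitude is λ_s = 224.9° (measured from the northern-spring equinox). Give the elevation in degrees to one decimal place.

59.9°

Solar declination: sin δ = sin ε · sin λ_s = sin 23.44° × sin 224.9° = -0.28079, so δ = -16.307°.
At local noon the hour angle is zero, so the zenith angle equals |φ − δ| = |+13.8° − (-16.307°)| = 30.107°.
Elevation = 90° − 30.107° = 59.9°.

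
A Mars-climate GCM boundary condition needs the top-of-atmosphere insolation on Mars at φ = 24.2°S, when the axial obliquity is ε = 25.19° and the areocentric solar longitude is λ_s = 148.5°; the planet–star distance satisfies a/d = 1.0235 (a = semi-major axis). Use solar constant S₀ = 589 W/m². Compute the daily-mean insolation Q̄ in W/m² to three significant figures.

Q̄ ≈ 147 W/m²

sin δ = sin 25.19° × sin 148.5° = 0.22239, so δ = +12.849°.
cos H₀ = −tan(-24.2°) tan(+12.849°) = 0.1025, H₀ = 1.4681 rad.
Bracket: H₀ sin φ sin δ + cos φ cos δ sin H₀ = 1.4681×-0.40992×0.22239 + 0.91212×0.97496×0.99473 = -0.133835 + 0.884594 = 0.750759.
Inverse-square distance factor (a/d)² = 1.0235² = 1.047552.
Q̄ = (S₀/π) × 1.047552 × [bracket] = (589/π) × 1.047552 × 0.750759 = 147.4 W/m².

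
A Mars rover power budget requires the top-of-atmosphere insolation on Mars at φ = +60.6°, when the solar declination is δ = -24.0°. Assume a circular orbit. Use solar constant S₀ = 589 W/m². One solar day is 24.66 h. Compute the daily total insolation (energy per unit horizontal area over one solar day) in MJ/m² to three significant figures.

0.684 MJ/m²

cos H₀ = −tan(+60.6°) tan(-24.000°) = 0.7902, H₀ = 0.6597 rad.
Bracket: H₀ sin φ sin δ + cos φ cos δ sin H₀ = 0.6597×0.87121×-0.40674 + 0.49090×0.91355×0.61291 = -0.233769 + 0.274867 = 0.041098.
Q̄ = (S₀/π) × [bracket] = (589/π) × 0.041098 = 7.7052 W/m².
Daily total = Q̄ × 24.66 h × 3600 s/h = 7.7052 × 24.66 × 3600 / 10⁶ = 0.6840 MJ/m².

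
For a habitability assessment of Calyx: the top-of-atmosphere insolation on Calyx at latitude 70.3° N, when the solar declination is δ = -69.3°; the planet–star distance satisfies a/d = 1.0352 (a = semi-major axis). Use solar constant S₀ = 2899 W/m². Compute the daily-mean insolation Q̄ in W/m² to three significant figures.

cos H₀ = −tan(+70.3°) tan(-69.300°) = 7.3912 ≥ 1 ⇒ polar night, H₀ = 0 and Q̄ = 0.
Inverse-square distance factor (a/d)² = 1.0352² = 1.071639.

Q̄ ≈ 0.00 W/m²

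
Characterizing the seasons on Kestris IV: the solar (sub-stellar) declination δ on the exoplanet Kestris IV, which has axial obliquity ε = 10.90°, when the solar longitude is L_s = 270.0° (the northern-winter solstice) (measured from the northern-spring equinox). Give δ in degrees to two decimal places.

δ = -10.90°

sin δ = sin ε · sin L_s = sin 10.90° × sin 270.0° = -0.189095.
δ = arcsin(-0.189095) = -10.90°.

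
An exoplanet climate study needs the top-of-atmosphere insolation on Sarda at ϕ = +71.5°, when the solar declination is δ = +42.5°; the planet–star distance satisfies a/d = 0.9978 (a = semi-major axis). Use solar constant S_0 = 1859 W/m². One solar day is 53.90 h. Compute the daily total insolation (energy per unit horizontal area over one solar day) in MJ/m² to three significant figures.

cos h₀ = −tan(+71.5°) tan(+42.500°) = -2.7386 ≤ −1 ⇒ polar day, h₀ = π.
Bracket: h₀ sin ϕ sin δ + cos ϕ cos δ sin h₀ = 3.1416×0.94832×0.67559 + 0.31730×0.73728×0.00000 = 2.012746 + 0.000000 = 2.012746.
Inverse-square distance factor (a/d)² = 0.9978² = 0.995605.
Q̄ = (S_0/π) × 0.995605 × [bracket] = (1859/π) × 0.995605 × 2.012746 = 1185.8 W/m².
Daily total = Q̄ × 53.90 h × 3600 s/h = 1185.8 × 53.90 × 3600 / 10⁶ = 230.1 MJ/m².

230 MJ/m²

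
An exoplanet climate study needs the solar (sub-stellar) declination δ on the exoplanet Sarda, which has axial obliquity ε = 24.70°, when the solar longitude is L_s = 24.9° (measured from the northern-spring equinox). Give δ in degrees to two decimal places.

δ = +10.13°

sin δ = sin ε · sin L_s = sin 24.70° × sin 24.9° = 0.175937.
δ = arcsin(0.175937) = +10.13°.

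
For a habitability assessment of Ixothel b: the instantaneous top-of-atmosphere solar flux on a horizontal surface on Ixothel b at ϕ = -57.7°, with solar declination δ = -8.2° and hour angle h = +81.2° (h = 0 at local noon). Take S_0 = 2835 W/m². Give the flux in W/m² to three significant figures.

cos θ_z = sin ϕ sin δ + cos ϕ cos δ cos h = 0.120559 + 0.080913 = 0.201472.
Flux = S_0 · cos θ_z = 2835 × 0.201472 = 571.2 W/m².

571 W/m²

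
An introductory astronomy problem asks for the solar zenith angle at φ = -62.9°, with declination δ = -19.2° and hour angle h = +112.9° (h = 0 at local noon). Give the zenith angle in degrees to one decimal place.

cos θ_z = sin φ sin δ + cos φ cos δ cos h = 0.292761 + -0.167403 = 0.125358.
θ_z = arccos(0.125358) = 82.8°.

θ_z = 82.8°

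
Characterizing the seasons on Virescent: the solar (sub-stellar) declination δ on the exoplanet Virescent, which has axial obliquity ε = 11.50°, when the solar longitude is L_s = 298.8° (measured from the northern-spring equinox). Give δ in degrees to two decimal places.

sin δ = sin ε · sin L_s = sin 11.50° × sin 298.8° = -0.174707.
δ = arcsin(-0.174707) = -10.06°.

δ = -10.06°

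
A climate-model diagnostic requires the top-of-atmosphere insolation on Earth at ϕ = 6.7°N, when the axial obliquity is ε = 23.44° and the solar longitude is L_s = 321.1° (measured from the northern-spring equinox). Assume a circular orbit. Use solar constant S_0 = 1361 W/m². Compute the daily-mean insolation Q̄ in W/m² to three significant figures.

Q̄ ≈ 397 W/m²

Solar declination: sin δ = sin ε · sin L_s = sin 23.44° × sin 321.1° = -0.24980, so δ = -14.465°.
cos h₀ = −tan(+6.7°) tan(-14.465°) = 0.0303, h₀ = 1.5405 rad.
Bracket: h₀ sin ϕ sin δ + cos ϕ cos δ sin h₀ = 1.5405×0.11667×-0.24980 + 0.99317×0.96830×0.99954 = -0.044897 + 0.961244 = 0.916347.
Q̄ = (S_0/π) × [bracket] = (1361/π) × 0.916347 = 397.0 W/m².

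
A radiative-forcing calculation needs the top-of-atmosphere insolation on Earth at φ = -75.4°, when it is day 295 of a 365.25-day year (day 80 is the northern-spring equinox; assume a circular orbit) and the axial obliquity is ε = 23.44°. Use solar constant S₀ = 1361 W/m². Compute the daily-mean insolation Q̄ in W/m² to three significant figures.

Q̄ ≈ 284 W/m²

Solar longitude: λ_s = 360° × (295 − 80)/365.25 = 211.910°.
sin δ = sin 23.44° × sin 211.910° = -0.21026, so δ = -12.138°.
cos H₀ = −tan(-75.4°) tan(-12.138°) = -0.8257, H₀ = 2.5422 rad.
Bracket: H₀ sin φ sin δ + cos φ cos δ sin H₀ = 2.5422×-0.96771×-0.21026 + 0.25207×0.97764×0.56415 = 0.517263 + 0.139026 = 0.656289.
Q̄ = (S₀/π) × [bracket] = (1361/π) × 0.656289 = 284.3 W/m².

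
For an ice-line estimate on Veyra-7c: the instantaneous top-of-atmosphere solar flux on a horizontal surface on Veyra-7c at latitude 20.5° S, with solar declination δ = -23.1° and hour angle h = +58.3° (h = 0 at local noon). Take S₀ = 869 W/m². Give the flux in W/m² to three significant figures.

513 W/m²

cos θ_z = sin φ sin δ + cos φ cos δ cos h = 0.137399 + 0.452731 = 0.590130.
Flux = S₀ · cos θ_z = 869 × 0.590130 = 512.8 W/m².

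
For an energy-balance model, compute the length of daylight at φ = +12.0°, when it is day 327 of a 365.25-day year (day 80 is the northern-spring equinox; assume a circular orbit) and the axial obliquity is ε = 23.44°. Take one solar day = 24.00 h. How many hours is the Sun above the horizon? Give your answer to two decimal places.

Solar longitude: λ_s = 360° × (327 − 80)/365.25 = 243.450°.
sin δ = sin 23.44° × sin 243.450° = -0.35584, so δ = -20.845°.
cos H₀ = −tan φ · tan δ = −tan(+12.0°) × tan(-20.845°) = 0.0809, so H₀ = 1.4898 rad = 85.36°.
Daylight = 2H₀/(2π) × 24.00 h = (1.4898/π) × 24.00 = 11.38 h.

11.38 h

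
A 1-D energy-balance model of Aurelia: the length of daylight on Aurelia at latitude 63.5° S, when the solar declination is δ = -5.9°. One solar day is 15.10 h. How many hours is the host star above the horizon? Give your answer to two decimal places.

cos H₀ = −tan φ · tan δ = −tan(-63.5°) × tan(-5.900°) = -0.2073, so H₀ = 1.7796 rad = 101.96°.
Daylight = 2H₀/(2π) × 15.10 h = (1.7796/π) × 15.10 = 8.55 h.

8.55 h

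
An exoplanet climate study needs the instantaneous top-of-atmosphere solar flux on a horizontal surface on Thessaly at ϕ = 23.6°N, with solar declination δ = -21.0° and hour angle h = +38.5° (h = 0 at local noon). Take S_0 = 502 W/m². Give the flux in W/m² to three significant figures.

264 W/m²

cos θ_z = sin ϕ sin δ + cos ϕ cos δ cos h = -0.143472 + 0.669520 = 0.526048.
Flux = S_0 · cos θ_z = 502 × 0.526048 = 264.1 W/m².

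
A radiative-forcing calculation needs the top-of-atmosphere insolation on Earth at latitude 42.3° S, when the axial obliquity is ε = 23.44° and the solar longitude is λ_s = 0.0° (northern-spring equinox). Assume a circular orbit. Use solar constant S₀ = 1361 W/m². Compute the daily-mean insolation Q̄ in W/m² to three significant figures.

Solar declination: sin δ = sin ε · sin λ_s = sin 23.44° × sin 0.0° = 0.00000, so δ = +0.000°.
cos H₀ = −tan(-42.3°) tan(+0.000°) = 0.0000, H₀ = 1.5708 rad.
Bracket: H₀ sin φ sin δ + cos φ cos δ sin H₀ = 1.5708×-0.67301×0.00000 + 0.73963×1.00000×1.00000 = -0.000000 + 0.739630 = 0.739630.
Q̄ = (S₀/π) × [bracket] = (1361/π) × 0.739630 = 320.4 W/m².

Q̄ ≈ 320 W/m²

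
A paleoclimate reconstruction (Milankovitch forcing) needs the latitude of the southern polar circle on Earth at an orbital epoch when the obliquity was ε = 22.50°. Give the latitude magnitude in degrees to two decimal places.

The polar circle is the lowest latitude that experiences at least one full rotation of continuous darkness at the northern-summer solstice; it lies at |φ| = 90° − ε = 90° − 22.50° = 67.50°.

67.50°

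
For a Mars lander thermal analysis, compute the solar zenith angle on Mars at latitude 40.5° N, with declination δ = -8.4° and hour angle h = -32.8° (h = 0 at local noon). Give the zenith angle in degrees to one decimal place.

θ_z = 57.5°

cos θ_z = sin φ sin δ + cos φ cos δ cos h = -0.094873 + 0.632315 = 0.537442.
θ_z = arccos(0.537442) = 57.5°.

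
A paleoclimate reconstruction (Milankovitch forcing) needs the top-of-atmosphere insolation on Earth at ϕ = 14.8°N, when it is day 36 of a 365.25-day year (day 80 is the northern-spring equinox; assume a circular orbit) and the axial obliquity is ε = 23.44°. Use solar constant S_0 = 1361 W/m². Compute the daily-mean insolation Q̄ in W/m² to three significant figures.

Q̄ ≈ 357 W/m²

Solar longitude: L_s = 360° × (36 − 80)/365.25 = -43.368°, i.e. -43.368° + 360° = 316.632°.
sin δ = sin 23.44° × sin 316.632° = -0.27315, so δ = -15.852°.
cos h₀ = −tan(+14.8°) tan(-15.852°) = 0.0750, h₀ = 1.4957 rad.
Bracket: h₀ sin ϕ sin δ + cos ϕ cos δ sin h₀ = 1.4957×0.25545×-0.27315 + 0.96682×0.96197×0.99718 = -0.104364 + 0.927429 = 0.823065.
Q̄ = (S_0/π) × [bracket] = (1361/π) × 0.823065 = 356.6 W/m².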